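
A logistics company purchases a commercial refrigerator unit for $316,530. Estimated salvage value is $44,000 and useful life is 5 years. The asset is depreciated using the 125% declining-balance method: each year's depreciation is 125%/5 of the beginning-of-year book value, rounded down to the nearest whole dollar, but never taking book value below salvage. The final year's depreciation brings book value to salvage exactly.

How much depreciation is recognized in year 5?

$56,153

Depreciable base = $316,530 − $44,000 = $272,530.
Year 1: ⌊$316,530 × 125%/5⌋ = $79,132. Book value $237,398.
Year 2: ⌊$237,398 × 125%/5⌋ = $59,349. Book value $178,049.
Year 3: ⌊$178,049 × 125%/5⌋ = $44,512. Book value $133,537.
Year 4: ⌊$133,537 × 125%/5⌋ = $33,384. Book value $100,153.
Year 5 (final): $100,153 − $44,000 = $56,153. Book value $44,000.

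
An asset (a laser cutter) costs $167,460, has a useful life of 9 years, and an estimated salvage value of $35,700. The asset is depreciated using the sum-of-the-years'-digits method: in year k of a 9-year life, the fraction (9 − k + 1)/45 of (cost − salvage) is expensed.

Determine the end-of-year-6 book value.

Depreciable base = $167,460 − $35,700 = $131,760.
Sum of the years' digits = 9+8+7+6+5+4+3+2+1 = 45.
Year 1: $131,760 × 9/45 = $26,352. Book value $141,108.
Year 2: $131,760 × 8/45 = $23,424. Book value $117,684.
Year 3: $131,760 × 7/45 = $20,496. Book value $97,188.
Year 4: $131,760 × 6/45 = $17,568. Book value $79,620.
Year 5: $131,760 × 5/45 = $14,640. Book value $64,980.
Year 6: $131,760 × 4/45 = $11,712. Book value $53,268.

$53,268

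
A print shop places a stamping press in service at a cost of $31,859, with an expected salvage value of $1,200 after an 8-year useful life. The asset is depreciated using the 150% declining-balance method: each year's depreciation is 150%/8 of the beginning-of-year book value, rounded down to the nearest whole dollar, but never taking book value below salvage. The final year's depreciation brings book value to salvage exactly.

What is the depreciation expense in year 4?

Depreciable base = $31,859 − $1,200 = $30,659.
Year 1: ⌊$31,859 × 150%/8⌋ = $5,973. Book value $25,886.
Year 2: ⌊$25,886 × 150%/8⌋ = $4,853. Book value $21,033.
Year 3: ⌊$21,033 × 150%/8⌋ = $3,943. Book value $17,090.
Year 4: ⌊$17,090 × 150%/8⌋ = $3,204. Book value $13,886.

$3,204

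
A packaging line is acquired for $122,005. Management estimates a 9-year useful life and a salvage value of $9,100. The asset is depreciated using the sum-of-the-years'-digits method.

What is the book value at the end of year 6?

Depreciable base = $122,005 − $9,100 = $112,905.
Sum of the years' digits = 9+8+7+6+5+4+3+2+1 = 45.
Year 1: $112,905 × 9/45 = $22,581. Book value $99,424.
Year 2: $112,905 × 8/45 = $20,072. Book value $79,352.
Year 3: $112,905 × 7/45 = $17,563. Book value $61,789.
Year 4: $112,905 × 6/45 = $15,054. Book value $46,735.
Year 5: $112,905 × 5/45 = $12,545. Book value $34,190.
Year 6: $112,905 × 4/45 = $10,036. Book value $24,154.

$24,154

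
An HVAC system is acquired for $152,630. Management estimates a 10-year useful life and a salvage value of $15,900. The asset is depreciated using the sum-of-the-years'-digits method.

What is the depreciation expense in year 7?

$9,944

Depreciable base = $152,630 − $15,900 = $136,730.
Sum of the years' digits = 10+9+8+7+6+5+4+3+2+1 = 55.
Year 1: $136,730 × 10/55 = $24,860. Book value $127,770.
Year 2: $136,730 × 9/55 = $22,374. Book value $105,396.
Year 3: $136,730 × 8/55 = $19,888. Book value $85,508.
Year 4: $136,730 × 7/55 = $17,402. Book value $68,106.
Year 5: $136,730 × 6/55 = $14,916. Book value $53,190.
Year 6: $136,730 × 5/55 = $12,430. Book value $40,760.
Year 7: $136,730 × 4/55 = $9,944. Book value $30,816.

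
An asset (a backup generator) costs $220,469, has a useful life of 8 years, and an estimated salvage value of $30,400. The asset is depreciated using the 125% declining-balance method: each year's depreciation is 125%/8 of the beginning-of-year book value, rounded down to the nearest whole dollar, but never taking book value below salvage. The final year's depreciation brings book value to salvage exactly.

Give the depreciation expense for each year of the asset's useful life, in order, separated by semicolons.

$34,448; $29,065; $24,524; $20,692; $17,459; $14,731; $12,429; $36,721

Depreciable base = $220,469 − $30,400 = $190,069.
Year 1: ⌊$220,469 × 125%/8⌋ = $34,448. Book value $186,021.
Year 2: ⌊$186,021 × 125%/8⌋ = $29,065. Book value $156,956.
Year 3: ⌊$156,956 × 125%/8⌋ = $24,524. Book value $132,432.
Year 4: ⌊$132,432 × 125%/8⌋ = $20,692. Book value $111,740.
Year 5: ⌊$111,740 × 125%/8⌋ = $17,459. Book value $94,281.
Year 6: ⌊$94,281 × 125%/8⌋ = $14,731. Book value $79,550.
Year 7: ⌊$79,550 × 125%/8⌋ = $12,429. Book value $67,121.
Year 8 (final): $67,121 − $30,400 = $36,721. Book value $30,400.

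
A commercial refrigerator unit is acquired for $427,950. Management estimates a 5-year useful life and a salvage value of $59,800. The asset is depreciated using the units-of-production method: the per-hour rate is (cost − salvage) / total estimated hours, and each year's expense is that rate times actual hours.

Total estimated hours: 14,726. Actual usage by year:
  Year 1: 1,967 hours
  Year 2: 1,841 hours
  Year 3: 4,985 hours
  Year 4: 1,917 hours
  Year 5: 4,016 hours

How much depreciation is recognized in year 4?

$47,925

Depreciable base = $427,950 − $59,800 = $368,150.
Rate = $368,150 / 14,726 hours = $25 per hour.
Year 1: 1,967 × $25 = $49,175. Book value $378,775.
Year 2: 1,841 × $25 = $46,025. Book value $332,750.
Year 3: 4,985 × $25 = $124,625. Book value $208,125.
Year 4: 1,917 × $25 = $47,925. Book value $160,200.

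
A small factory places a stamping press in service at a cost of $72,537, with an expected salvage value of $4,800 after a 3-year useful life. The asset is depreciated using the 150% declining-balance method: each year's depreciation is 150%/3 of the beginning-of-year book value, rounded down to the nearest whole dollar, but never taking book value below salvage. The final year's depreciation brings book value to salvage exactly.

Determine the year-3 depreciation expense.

Depreciable base = $72,537 − $4,800 = $67,737.
Year 1: ⌊$72,537 × 150%/3⌋ = $36,268. Book value $36,269.
Year 2: ⌊$36,269 × 150%/3⌋ = $18,134. Book value $18,135.
Year 3 (final): $18,135 − $4,800 = $13,335. Book value $4,800.

$13,335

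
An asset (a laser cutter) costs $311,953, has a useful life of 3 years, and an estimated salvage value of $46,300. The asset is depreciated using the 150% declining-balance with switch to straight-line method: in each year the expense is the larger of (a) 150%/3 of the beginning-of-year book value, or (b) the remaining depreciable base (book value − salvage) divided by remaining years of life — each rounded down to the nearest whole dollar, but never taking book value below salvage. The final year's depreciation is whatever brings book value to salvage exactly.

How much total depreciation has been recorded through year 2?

$233,964

Depreciable base = $311,953 − $46,300 = $265,653.
Year 1: DB = ⌊$311,953 × 150%/3⌋ = $155,976; SL = ⌊$265,653/3⌋ = $88,551 → take DB $155,976. Book value $155,977.
Year 2: DB = ⌊$155,977 × 150%/3⌋ = $77,988; SL = ⌊$109,677/2⌋ = $54,838 → take DB $77,988. Book value $77,989.
Accumulated through year 2 = $311,953 − $77,989 = $233,964.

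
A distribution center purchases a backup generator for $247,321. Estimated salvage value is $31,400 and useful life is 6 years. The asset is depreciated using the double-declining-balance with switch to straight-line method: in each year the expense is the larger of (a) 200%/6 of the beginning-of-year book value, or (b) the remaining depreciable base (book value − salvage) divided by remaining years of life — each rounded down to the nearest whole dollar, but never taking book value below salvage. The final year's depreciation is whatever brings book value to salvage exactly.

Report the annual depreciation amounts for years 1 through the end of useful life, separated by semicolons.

Depreciable base = $247,321 − $31,400 = $215,921.
Year 1: DB = ⌊$247,321 × 200%/6⌋ = $82,440; SL = ⌊$215,921/6⌋ = $35,986 → take DB $82,440. Book value $164,881.
Year 2: DB = ⌊$164,881 × 200%/6⌋ = $54,960; SL = ⌊$133,481/5⌋ = $26,696 → take DB $54,960. Book value $109,921.
Year 3: DB = ⌊$109,921 × 200%/6⌋ = $36,640; SL = ⌊$78,521/4⌋ = $19,630 → take DB $36,640. Book value $73,281.
Year 4: DB = ⌊$73,281 × 200%/6⌋ = $24,427; SL = ⌊$41,881/3⌋ = $13,960 → take DB $24,427. Book value $48,854.
Year 5: DB = ⌊$48,854 × 200%/6⌋ = $16,284; SL = ⌊$17,454/2⌋ = $8,727 → take DB $16,284. Book value $32,570.
Year 6 (final): $32,570 − $31,400 = $1,170. Book value $31,400.

$82,440; $54,960; $36,640; $24,427; $16,284; $1,170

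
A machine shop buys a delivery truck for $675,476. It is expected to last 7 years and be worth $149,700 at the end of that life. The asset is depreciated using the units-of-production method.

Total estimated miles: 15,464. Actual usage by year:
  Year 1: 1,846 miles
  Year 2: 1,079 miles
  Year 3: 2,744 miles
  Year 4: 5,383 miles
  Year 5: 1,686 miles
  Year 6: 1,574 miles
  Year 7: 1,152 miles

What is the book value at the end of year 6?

Depreciable base = $675,476 − $149,700 = $525,776.
Rate = $525,776 / 15,464 miles = $34 per mile.
Year 1: 1,846 × $34 = $62,764. Book value $612,712.
Year 2: 1,079 × $34 = $36,686. Book value $576,026.
Year 3: 2,744 × $34 = $93,296. Book value $482,730.
Year 4: 5,383 × $34 = $183,022. Book value $299,708.
Year 5: 1,686 × $34 = $57,324. Book value $242,384.
Year 6: 1,574 × $34 = $53,516. Book value $188,868.

$188,868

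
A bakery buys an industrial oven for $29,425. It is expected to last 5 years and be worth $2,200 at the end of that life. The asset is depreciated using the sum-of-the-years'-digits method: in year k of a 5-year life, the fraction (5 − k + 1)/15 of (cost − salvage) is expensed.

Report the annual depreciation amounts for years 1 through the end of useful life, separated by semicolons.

Depreciable base = $29,425 − $2,200 = $27,225.
Sum of the years' digits = 5+4+3+2+1 = 15.
Year 1: $27,225 × 5/15 = $9,075. Book value $20,350.
Year 2: $27,225 × 4/15 = $7,260. Book value $13,090.
Year 3: $27,225 × 3/15 = $5,445. Book value $7,645.
Year 4: $27,225 × 2/15 = $3,630. Book value $4,015.
Year 5: $27,225 × 1/15 = $1,815. Book value $2,200.

$9,075; $7,260; $5,445; $3,630; $1,815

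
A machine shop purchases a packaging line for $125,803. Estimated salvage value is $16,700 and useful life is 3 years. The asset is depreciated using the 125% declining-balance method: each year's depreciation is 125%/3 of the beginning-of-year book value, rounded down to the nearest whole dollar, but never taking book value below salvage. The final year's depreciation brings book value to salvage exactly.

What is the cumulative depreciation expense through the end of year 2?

$82,994

Depreciable base = $125,803 − $16,700 = $109,103.
Year 1: ⌊$125,803 × 125%/3⌋ = $52,417. Book value $73,386.
Year 2: ⌊$73,386 × 125%/3⌋ = $30,577. Book value $42,809.
Accumulated through year 2 = $125,803 − $42,809 = $82,994.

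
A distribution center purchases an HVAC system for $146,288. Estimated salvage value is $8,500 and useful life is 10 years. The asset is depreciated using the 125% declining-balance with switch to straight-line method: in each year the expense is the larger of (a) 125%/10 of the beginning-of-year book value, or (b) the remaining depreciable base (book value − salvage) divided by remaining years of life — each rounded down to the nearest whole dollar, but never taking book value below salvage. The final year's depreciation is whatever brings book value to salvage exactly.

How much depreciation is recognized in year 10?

$12,786

Depreciable base = $146,288 − $8,500 = $137,788.
Year 1: DB = ⌊$146,288 × 125%/10⌋ = $18,286; SL = ⌊$137,788/10⌋ = $13,778 → take DB $18,286. Book value $128,002.
Year 2: DB = ⌊$128,002 × 125%/10⌋ = $16,000; SL = ⌊$119,502/9⌋ = $13,278 → take DB $16,000. Book value $112,002.
Year 3: DB = ⌊$112,002 × 125%/10⌋ = $14,000; SL = ⌊$103,502/8⌋ = $12,937 → take DB $14,000. Book value $98,002.
Year 4: DB = ⌊$98,002 × 125%/10⌋ = $12,250; SL = ⌊$89,502/7⌋ = $12,786 → take SL $12,786. Book value $85,216.
Year 5: DB = ⌊$85,216 × 125%/10⌋ = $10,652; SL = ⌊$76,716/6⌋ = $12,786 → take SL $12,786. Book value $72,430.
Year 6: DB = ⌊$72,430 × 125%/10⌋ = $9,053; SL = ⌊$63,930/5⌋ = $12,786 → take SL $12,786. Book value $59,644.
Year 7: DB = ⌊$59,644 × 125%/10⌋ = $7,455; SL = ⌊$51,144/4⌋ = $12,786 → take SL $12,786. Book value $46,858.
Year 8: DB = ⌊$46,858 × 125%/10⌋ = $5,857; SL = ⌊$38,358/3⌋ = $12,786 → take SL $12,786. Book value $34,072.
Year 9: DB = ⌊$34,072 × 125%/10⌋ = $4,259; SL = ⌊$25,572/2⌋ = $12,786 → take SL $12,786. Book value $21,286.
Year 10 (final): $21,286 − $8,500 = $12,786. Book value $8,500.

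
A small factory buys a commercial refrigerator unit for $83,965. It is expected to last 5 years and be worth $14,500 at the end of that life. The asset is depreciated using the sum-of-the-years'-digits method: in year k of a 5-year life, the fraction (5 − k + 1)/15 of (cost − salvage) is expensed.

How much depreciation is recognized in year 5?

Depreciable base = $83,965 − $14,500 = $69,465.
Sum of the years' digits = 5+4+3+2+1 = 15.
Year 1: $69,465 × 5/15 = $23,155. Book value $60,810.
Year 2: $69,465 × 4/15 = $18,524. Book value $42,286.
Year 3: $69,465 × 3/15 = $13,893. Book value $28,393.
Year 4: $69,465 × 2/15 = $9,262. Book value $19,131.
Year 5: $69,465 × 1/15 = $4,631. Book value $14,500.

$4,631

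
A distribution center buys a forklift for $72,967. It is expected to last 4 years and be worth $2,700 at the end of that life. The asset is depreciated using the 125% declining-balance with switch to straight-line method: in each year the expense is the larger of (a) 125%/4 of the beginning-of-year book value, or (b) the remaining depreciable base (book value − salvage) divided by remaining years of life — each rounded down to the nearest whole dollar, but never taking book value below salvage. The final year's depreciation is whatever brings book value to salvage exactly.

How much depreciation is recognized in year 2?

Depreciable base = $72,967 − $2,700 = $70,267.
Year 1: DB = ⌊$72,967 × 125%/4⌋ = $22,802; SL = ⌊$70,267/4⌋ = $17,566 → take DB $22,802. Book value $50,165.
Year 2: DB = ⌊$50,165 × 125%/4⌋ = $15,676; SL = ⌊$47,465/3⌋ = $15,821 → take SL $15,821. Book value $34,344.

$15,821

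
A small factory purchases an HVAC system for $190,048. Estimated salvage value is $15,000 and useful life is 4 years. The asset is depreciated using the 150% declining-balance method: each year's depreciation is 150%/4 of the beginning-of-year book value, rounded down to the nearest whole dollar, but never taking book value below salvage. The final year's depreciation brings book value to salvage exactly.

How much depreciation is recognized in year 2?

Depreciable base = $190,048 − $15,000 = $175,048.
Year 1: ⌊$190,048 × 150%/4⌋ = $71,268. Book value $118,780.
Year 2: ⌊$118,780 × 150%/4⌋ = $44,542. Book value $74,238.

$44,542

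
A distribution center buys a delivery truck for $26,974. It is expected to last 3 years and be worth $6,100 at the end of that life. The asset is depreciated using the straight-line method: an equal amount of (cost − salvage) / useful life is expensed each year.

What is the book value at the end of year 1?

$20,016

Depreciable base = $26,974 − $6,100 = $20,874.
Annual expense = $20,874 / 3 = $6,958.
End of year 1: book value $20,016.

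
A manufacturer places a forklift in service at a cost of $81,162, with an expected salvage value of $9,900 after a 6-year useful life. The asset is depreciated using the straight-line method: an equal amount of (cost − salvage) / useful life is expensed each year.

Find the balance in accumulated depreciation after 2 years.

Depreciable base = $81,162 − $9,900 = $71,262.
Annual expense = $71,262 / 6 = $11,877.
End of year 1: book value $69,285.
End of year 2: book value $57,408.
Accumulated through year 2 = $81,162 − $57,408 = $23,754.

$23,754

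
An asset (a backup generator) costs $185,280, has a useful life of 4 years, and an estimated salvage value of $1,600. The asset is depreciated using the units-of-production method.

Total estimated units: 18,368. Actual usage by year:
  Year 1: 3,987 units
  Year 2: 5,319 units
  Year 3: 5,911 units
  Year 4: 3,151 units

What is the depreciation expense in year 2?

Depreciable base = $185,280 − $1,600 = $183,680.
Rate = $183,680 / 18,368 units = $10 per unit.
Year 1: 3,987 × $10 = $39,870. Book value $145,410.
Year 2: 5,319 × $10 = $53,190. Book value $92,220.

$53,190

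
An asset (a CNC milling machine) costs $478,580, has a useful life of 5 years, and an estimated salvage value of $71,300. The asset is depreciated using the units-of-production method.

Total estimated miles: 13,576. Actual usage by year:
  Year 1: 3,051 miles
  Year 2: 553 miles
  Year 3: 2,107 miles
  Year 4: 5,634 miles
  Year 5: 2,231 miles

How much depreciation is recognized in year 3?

Depreciable base = $478,580 − $71,300 = $407,280.
Rate = $407,280 / 13,576 miles = $30 per mile.
Year 1: 3,051 × $30 = $91,530. Book value $387,050.
Year 2: 553 × $30 = $16,590. Book value $370,460.
Year 3: 2,107 × $30 = $63,210. Book value $307,250.

$63,210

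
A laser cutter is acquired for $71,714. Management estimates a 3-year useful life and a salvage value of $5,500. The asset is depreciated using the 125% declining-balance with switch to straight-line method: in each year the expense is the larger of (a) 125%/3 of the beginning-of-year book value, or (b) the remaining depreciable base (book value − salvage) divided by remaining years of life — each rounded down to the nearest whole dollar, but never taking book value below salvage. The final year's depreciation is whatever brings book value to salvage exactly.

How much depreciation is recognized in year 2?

$18,167

Depreciable base = $71,714 − $5,500 = $66,214.
Year 1: DB = ⌊$71,714 × 125%/3⌋ = $29,880; SL = ⌊$66,214/3⌋ = $22,071 → take DB $29,880. Book value $41,834.
Year 2: DB = ⌊$41,834 × 125%/3⌋ = $17,430; SL = ⌊$36,334/2⌋ = $18,167 → take SL $18,167. Book value $23,667.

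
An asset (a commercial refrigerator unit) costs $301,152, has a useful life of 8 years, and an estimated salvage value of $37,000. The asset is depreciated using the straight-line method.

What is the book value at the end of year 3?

Depreciable base = $301,152 − $37,000 = $264,152.
Annual expense = $264,152 / 8 = $33,019.
End of year 1: book value $268,133.
End of year 2: book value $235,114.
End of year 3: book value $202,095.

$202,095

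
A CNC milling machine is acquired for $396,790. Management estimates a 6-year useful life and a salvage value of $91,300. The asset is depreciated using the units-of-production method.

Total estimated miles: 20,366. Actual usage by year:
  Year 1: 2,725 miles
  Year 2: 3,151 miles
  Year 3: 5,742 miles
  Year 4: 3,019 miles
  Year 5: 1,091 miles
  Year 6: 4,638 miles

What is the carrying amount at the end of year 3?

Depreciable base = $396,790 − $91,300 = $305,490.
Rate = $305,490 / 20,366 miles = $15 per mile.
Year 1: 2,725 × $15 = $40,875. Book value $355,915.
Year 2: 3,151 × $15 = $47,265. Book value $308,650.
Year 3: 5,742 × $15 = $86,130. Book value $222,520.

$222,520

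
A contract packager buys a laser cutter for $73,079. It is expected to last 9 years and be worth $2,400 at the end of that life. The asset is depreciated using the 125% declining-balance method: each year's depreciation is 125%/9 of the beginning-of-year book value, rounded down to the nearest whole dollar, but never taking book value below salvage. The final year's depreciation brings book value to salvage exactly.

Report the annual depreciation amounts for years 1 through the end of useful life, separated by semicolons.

Depreciable base = $73,079 − $2,400 = $70,679.
Year 1: ⌊$73,079 × 125%/9⌋ = $10,149. Book value $62,930.
Year 2: ⌊$62,930 × 125%/9⌋ = $8,740. Book value $54,190.
Year 3: ⌊$54,190 × 125%/9⌋ = $7,526. Book value $46,664.
Year 4: ⌊$46,664 × 125%/9⌋ = $6,481. Book value $40,183.
Year 5: ⌊$40,183 × 125%/9⌋ = $5,580. Book value $34,603.
Year 6: ⌊$34,603 × 125%/9⌋ = $4,805. Book value $29,798.
Year 7: ⌊$29,798 × 125%/9⌋ = $4,138. Book value $25,660.
Year 8: ⌊$25,660 × 125%/9⌋ = $3,563. Book value $22,097.
Year 9 (final): $22,097 − $2,400 = $19,697. Book value $2,400.

$10,149; $8,740; $7,526; $6,481; $5,580; $4,805; $4,138; $3,563; $19,697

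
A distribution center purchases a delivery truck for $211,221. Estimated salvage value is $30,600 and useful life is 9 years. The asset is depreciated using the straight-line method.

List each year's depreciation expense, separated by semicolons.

Depreciable base = $211,221 − $30,600 = $180,621.
Annual expense = $180,621 / 9 = $20,069.
End of year 1: book value $191,152.
End of year 2: book value $171,083.
End of year 3: book value $151,014.
End of year 4: book value $130,945.
End of year 5: book value $110,876.
End of year 6: book value $90,807.
End of year 7: book value $70,738.
End of year 8: book value $50,669.
End of year 9: book value $30,600.

$20,069; $20,069; $20,069; $20,069; $20,069; $20,069; $20,069; $20,069; $20,069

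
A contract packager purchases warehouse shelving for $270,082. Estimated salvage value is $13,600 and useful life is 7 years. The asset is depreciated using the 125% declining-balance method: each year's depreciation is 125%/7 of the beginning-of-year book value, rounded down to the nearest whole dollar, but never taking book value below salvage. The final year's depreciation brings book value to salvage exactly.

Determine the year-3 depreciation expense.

Depreciable base = $270,082 − $13,600 = $256,482.
Year 1: ⌊$270,082 × 125%/7⌋ = $48,228. Book value $221,854.
Year 2: ⌊$221,854 × 125%/7⌋ = $39,616. Book value $182,238.
Year 3: ⌊$182,238 × 125%/7⌋ = $32,542. Book value $149,696.

$32,542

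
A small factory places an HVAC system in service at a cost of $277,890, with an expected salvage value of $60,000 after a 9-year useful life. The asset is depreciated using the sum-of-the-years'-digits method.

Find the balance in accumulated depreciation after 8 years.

$213,048

Depreciable base = $277,890 − $60,000 = $217,890.
Sum of the years' digits = 9+8+7+6+5+4+3+2+1 = 45.
Year 1: $217,890 × 9/45 = $43,578. Book value $234,312.
Year 2: $217,890 × 8/45 = $38,736. Book value $195,576.
Year 3: $217,890 × 7/45 = $33,894. Book value $161,682.
Year 4: $217,890 × 6/45 = $29,052. Book value $132,630.
Year 5: $217,890 × 5/45 = $24,210. Book value $108,420.
Year 6: $217,890 × 4/45 = $19,368. Book value $89,052.
Year 7: $217,890 × 3/45 = $14,526. Book value $74,526.
Year 8: $217,890 × 2/45 = $9,684. Book value $64,842.
Accumulated through year 8 = $277,890 − $64,842 = $213,048.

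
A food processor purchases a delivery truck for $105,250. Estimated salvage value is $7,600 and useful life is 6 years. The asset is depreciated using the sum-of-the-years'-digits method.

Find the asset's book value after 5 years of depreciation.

$12,250

Depreciable base = $105,250 − $7,600 = $97,650.
Sum of the years' digits = 6+5+4+3+2+1 = 21.
Year 1: $97,650 × 6/21 = $27,900. Book value $77,350.
Year 2: $97,650 × 5/21 = $23,250. Book value $54,100.
Year 3: $97,650 × 4/21 = $18,600. Book value $35,500.
Year 4: $97,650 × 3/21 = $13,950. Book value $21,550.
Year 5: $97,650 × 2/21 = $9,300. Book value $12,250.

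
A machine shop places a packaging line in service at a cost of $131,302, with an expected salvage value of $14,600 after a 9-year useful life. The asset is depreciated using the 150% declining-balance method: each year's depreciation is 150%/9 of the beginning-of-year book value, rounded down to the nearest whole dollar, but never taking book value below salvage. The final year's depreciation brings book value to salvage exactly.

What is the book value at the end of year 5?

$52,769

Depreciable base = $131,302 − $14,600 = $116,702.
Year 1: ⌊$131,302 × 150%/9⌋ = $21,883. Book value $109,419.
Year 2: ⌊$109,419 × 150%/9⌋ = $18,236. Book value $91,183.
Year 3: ⌊$91,183 × 150%/9⌋ = $15,197. Book value $75,986.
Year 4: ⌊$75,986 × 150%/9⌋ = $12,664. Book value $63,322.
Year 5: ⌊$63,322 × 150%/9⌋ = $10,553. Book value $52,769.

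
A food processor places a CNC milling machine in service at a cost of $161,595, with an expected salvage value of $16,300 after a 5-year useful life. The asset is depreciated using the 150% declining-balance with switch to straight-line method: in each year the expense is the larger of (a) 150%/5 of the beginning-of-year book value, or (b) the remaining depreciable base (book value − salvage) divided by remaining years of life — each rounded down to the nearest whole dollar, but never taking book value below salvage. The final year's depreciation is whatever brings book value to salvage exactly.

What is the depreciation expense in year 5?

$19,564

Depreciable base = $161,595 − $16,300 = $145,295.
Year 1: DB = ⌊$161,595 × 150%/5⌋ = $48,478; SL = ⌊$145,295/5⌋ = $29,059 → take DB $48,478. Book value $113,117.
Year 2: DB = ⌊$113,117 × 150%/5⌋ = $33,935; SL = ⌊$96,817/4⌋ = $24,204 → take DB $33,935. Book value $79,182.
Year 3: DB = ⌊$79,182 × 150%/5⌋ = $23,754; SL = ⌊$62,882/3⌋ = $20,960 → take DB $23,754. Book value $55,428.
Year 4: DB = ⌊$55,428 × 150%/5⌋ = $16,628; SL = ⌊$39,128/2⌋ = $19,564 → take SL $19,564. Book value $35,864.
Year 5 (final): $35,864 − $16,300 = $19,564. Book value $16,300.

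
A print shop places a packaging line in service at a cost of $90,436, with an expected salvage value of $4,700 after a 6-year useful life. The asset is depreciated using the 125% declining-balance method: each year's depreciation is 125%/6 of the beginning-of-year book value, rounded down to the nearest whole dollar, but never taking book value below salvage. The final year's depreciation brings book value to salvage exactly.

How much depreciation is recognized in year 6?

$23,424

Depreciable base = $90,436 − $4,700 = $85,736.
Year 1: ⌊$90,436 × 125%/6⌋ = $18,840. Book value $71,596.
Year 2: ⌊$71,596 × 125%/6⌋ = $14,915. Book value $56,681.
Year 3: ⌊$56,681 × 125%/6⌋ = $11,808. Book value $44,873.
Year 4: ⌊$44,873 × 125%/6⌋ = $9,348. Book value $35,525.
Year 5: ⌊$35,525 × 125%/6⌋ = $7,401. Book value $28,124.
Year 6 (final): $28,124 − $4,700 = $23,424. Book value $4,700.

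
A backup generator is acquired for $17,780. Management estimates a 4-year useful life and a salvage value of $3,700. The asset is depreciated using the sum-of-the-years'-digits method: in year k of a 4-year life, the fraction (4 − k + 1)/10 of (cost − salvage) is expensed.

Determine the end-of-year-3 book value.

Depreciable base = $17,780 − $3,700 = $14,080.
Sum of the years' digits = 4+3+2+1 = 10.
Year 1: $14,080 × 4/10 = $5,632. Book value $12,148.
Year 2: $14,080 × 3/10 = $4,224. Book value $7,924.
Year 3: $14,080 × 2/10 = $2,816. Book value $5,108.

$5,108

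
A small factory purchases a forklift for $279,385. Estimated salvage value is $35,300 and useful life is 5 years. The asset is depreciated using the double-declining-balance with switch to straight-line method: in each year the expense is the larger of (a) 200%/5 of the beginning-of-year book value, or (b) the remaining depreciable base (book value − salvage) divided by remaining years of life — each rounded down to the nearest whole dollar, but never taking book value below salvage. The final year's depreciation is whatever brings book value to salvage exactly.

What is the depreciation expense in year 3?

$40,231

Depreciable base = $279,385 − $35,300 = $244,085.
Year 1: DB = ⌊$279,385 × 200%/5⌋ = $111,754; SL = ⌊$244,085/5⌋ = $48,817 → take DB $111,754. Book value $167,631.
Year 2: DB = ⌊$167,631 × 200%/5⌋ = $67,052; SL = ⌊$132,331/4⌋ = $33,082 → take DB $67,052. Book value $100,579.
Year 3: DB = ⌊$100,579 × 200%/5⌋ = $40,231; SL = ⌊$65,279/3⌋ = $21,759 → take DB $40,231. Book value $60,348.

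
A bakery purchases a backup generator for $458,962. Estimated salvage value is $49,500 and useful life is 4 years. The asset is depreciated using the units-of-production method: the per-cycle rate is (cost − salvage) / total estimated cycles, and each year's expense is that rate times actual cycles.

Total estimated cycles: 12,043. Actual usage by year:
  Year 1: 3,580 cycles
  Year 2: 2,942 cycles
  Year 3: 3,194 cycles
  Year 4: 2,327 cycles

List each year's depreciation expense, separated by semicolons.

Depreciable base = $458,962 − $49,500 = $409,462.
Rate = $409,462 / 12,043 cycles = $34 per cycle.
Year 1: 3,580 × $34 = $121,720. Book value $337,242.
Year 2: 2,942 × $34 = $100,028. Book value $237,214.
Year 3: 3,194 × $34 = $108,596. Book value $128,618.
Year 4: 2,327 × $34 = $79,118. Book value $49,500.

$121,720; $100,028; $108,596; $79,118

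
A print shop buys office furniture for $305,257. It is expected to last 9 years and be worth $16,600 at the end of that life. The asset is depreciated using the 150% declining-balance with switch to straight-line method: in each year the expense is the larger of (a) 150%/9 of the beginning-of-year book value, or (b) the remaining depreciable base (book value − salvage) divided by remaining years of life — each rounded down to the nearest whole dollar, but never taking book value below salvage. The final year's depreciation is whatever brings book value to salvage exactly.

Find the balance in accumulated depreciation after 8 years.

Depreciable base = $305,257 − $16,600 = $288,657.
Year 1: DB = ⌊$305,257 × 150%/9⌋ = $50,876; SL = ⌊$288,657/9⌋ = $32,073 → take DB $50,876. Book value $254,381.
Year 2: DB = ⌊$254,381 × 150%/9⌋ = $42,396; SL = ⌊$237,781/8⌋ = $29,722 → take DB $42,396. Book value $211,985.
Year 3: DB = ⌊$211,985 × 150%/9⌋ = $35,330; SL = ⌊$195,385/7⌋ = $27,912 → take DB $35,330. Book value $176,655.
Year 4: DB = ⌊$176,655 × 150%/9⌋ = $29,442; SL = ⌊$160,055/6⌋ = $26,675 → take DB $29,442. Book value $147,213.
Year 5: DB = ⌊$147,213 × 150%/9⌋ = $24,535; SL = ⌊$130,613/5⌋ = $26,122 → take SL $26,122. Book value $121,091.
Year 6: DB = ⌊$121,091 × 150%/9⌋ = $20,181; SL = ⌊$104,491/4⌋ = $26,122 → take SL $26,122. Book value $94,969.
Year 7: DB = ⌊$94,969 × 150%/9⌋ = $15,828; SL = ⌊$78,369/3⌋ = $26,123 → take SL $26,123. Book value $68,846.
Year 8: DB = ⌊$68,846 × 150%/9⌋ = $11,474; SL = ⌊$52,246/2⌋ = $26,123 → take SL $26,123. Book value $42,723.
Accumulated through year 8 = $305,257 − $42,723 = $262,534.

$262,534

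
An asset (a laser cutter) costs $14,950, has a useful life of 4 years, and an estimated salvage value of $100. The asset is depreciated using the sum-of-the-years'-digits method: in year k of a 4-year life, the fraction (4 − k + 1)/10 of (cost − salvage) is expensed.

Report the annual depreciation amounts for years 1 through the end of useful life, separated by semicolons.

$5,940; $4,455; $2,970; $1,485

Depreciable base = $14,950 − $100 = $14,850.
Sum of the years' digits = 4+3+2+1 = 10.
Year 1: $14,850 × 4/10 = $5,940. Book value $9,010.
Year 2: $14,850 × 3/10 = $4,455. Book value $4,555.
Year 3: $14,850 × 2/10 = $2,970. Book value $1,585.
Year 4: $14,850 × 1/10 = $1,485. Book value $100.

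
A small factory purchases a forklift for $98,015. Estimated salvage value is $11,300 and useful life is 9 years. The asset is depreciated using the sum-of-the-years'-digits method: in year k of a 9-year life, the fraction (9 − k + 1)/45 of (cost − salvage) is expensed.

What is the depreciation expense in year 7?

$5,781

Depreciable base = $98,015 − $11,300 = $86,715.
Sum of the years' digits = 9+8+7+6+5+4+3+2+1 = 45.
Year 1: $86,715 × 9/45 = $17,343. Book value $80,672.
Year 2: $86,715 × 8/45 = $15,416. Book value $65,256.
Year 3: $86,715 × 7/45 = $13,489. Book value $51,767.
Year 4: $86,715 × 6/45 = $11,562. Book value $40,205.
Year 5: $86,715 × 5/45 = $9,635. Book value $30,570.
Year 6: $86,715 × 4/45 = $7,708. Book value $22,862.
Year 7: $86,715 × 3/45 = $5,781. Book value $17,081.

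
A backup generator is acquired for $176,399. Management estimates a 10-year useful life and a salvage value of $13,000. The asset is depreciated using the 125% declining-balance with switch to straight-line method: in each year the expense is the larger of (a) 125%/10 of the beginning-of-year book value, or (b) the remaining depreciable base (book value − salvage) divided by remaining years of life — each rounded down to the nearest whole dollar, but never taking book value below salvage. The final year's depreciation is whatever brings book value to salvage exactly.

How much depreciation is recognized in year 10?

Depreciable base = $176,399 − $13,000 = $163,399.
Year 1: DB = ⌊$176,399 × 125%/10⌋ = $22,049; SL = ⌊$163,399/10⌋ = $16,339 → take DB $22,049. Book value $154,350.
Year 2: DB = ⌊$154,350 × 125%/10⌋ = $19,293; SL = ⌊$141,350/9⌋ = $15,705 → take DB $19,293. Book value $135,057.
Year 3: DB = ⌊$135,057 × 125%/10⌋ = $16,882; SL = ⌊$122,057/8⌋ = $15,257 → take DB $16,882. Book value $118,175.
Year 4: DB = ⌊$118,175 × 125%/10⌋ = $14,771; SL = ⌊$105,175/7⌋ = $15,025 → take SL $15,025. Book value $103,150.
Year 5: DB = ⌊$103,150 × 125%/10⌋ = $12,893; SL = ⌊$90,150/6⌋ = $15,025 → take SL $15,025. Book value $88,125.
Year 6: DB = ⌊$88,125 × 125%/10⌋ = $11,015; SL = ⌊$75,125/5⌋ = $15,025 → take SL $15,025. Book value $73,100.
Year 7: DB = ⌊$73,100 × 125%/10⌋ = $9,137; SL = ⌊$60,100/4⌋ = $15,025 → take SL $15,025. Book value $58,075.
Year 8: DB = ⌊$58,075 × 125%/10⌋ = $7,259; SL = ⌊$45,075/3⌋ = $15,025 → take SL $15,025. Book value $43,050.
Year 9: DB = ⌊$43,050 × 125%/10⌋ = $5,381; SL = ⌊$30,050/2⌋ = $15,025 → take SL $15,025. Book value $28,025.
Year 10 (final): $28,025 − $13,000 = $15,025. Book value $13,000.

$15,025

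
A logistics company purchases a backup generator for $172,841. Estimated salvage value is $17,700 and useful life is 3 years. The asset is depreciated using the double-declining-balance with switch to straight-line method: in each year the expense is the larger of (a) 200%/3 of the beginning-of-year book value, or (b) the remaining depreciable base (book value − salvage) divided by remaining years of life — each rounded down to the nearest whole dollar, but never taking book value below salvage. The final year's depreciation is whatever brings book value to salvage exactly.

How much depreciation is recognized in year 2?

$38,409

Depreciable base = $172,841 − $17,700 = $155,141.
Year 1: DB = ⌊$172,841 × 200%/3⌋ = $115,227; SL = ⌊$155,141/3⌋ = $51,713 → take DB $115,227. Book value $57,614.
Year 2: DB = ⌊$57,614 × 200%/3⌋ = $38,409; SL = ⌊$39,914/2⌋ = $19,957 → take DB $38,409. Book value $19,205.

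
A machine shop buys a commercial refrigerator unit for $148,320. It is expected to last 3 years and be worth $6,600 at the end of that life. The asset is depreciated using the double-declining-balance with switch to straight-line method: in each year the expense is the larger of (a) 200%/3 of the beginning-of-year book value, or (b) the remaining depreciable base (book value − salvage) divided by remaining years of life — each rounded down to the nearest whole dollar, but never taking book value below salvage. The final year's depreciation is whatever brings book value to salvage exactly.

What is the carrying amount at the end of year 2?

$16,480

Depreciable base = $148,320 − $6,600 = $141,720.
Year 1: DB = ⌊$148,320 × 200%/3⌋ = $98,880; SL = ⌊$141,720/3⌋ = $47,240 → take DB $98,880. Book value $49,440.
Year 2: DB = ⌊$49,440 × 200%/3⌋ = $32,960; SL = ⌊$42,840/2⌋ = $21,420 → take DB $32,960. Book value $16,480.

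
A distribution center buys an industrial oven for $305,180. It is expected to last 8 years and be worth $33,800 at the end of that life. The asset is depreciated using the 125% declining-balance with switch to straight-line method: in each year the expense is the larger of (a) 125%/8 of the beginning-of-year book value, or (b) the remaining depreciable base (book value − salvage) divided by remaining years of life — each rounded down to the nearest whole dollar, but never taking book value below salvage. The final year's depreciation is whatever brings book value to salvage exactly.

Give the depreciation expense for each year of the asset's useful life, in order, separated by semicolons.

Depreciable base = $305,180 − $33,800 = $271,380.
Year 1: DB = ⌊$305,180 × 125%/8⌋ = $47,684; SL = ⌊$271,380/8⌋ = $33,922 → take DB $47,684. Book value $257,496.
Year 2: DB = ⌊$257,496 × 125%/8⌋ = $40,233; SL = ⌊$223,696/7⌋ = $31,956 → take DB $40,233. Book value $217,263.
Year 3: DB = ⌊$217,263 × 125%/8⌋ = $33,947; SL = ⌊$183,463/6⌋ = $30,577 → take DB $33,947. Book value $183,316.
Year 4: DB = ⌊$183,316 × 125%/8⌋ = $28,643; SL = ⌊$149,516/5⌋ = $29,903 → take SL $29,903. Book value $153,413.
Year 5: DB = ⌊$153,413 × 125%/8⌋ = $23,970; SL = ⌊$119,613/4⌋ = $29,903 → take SL $29,903. Book value $123,510.
Year 6: DB = ⌊$123,510 × 125%/8⌋ = $19,298; SL = ⌊$89,710/3⌋ = $29,903 → take SL $29,903. Book value $93,607.
Year 7: DB = ⌊$93,607 × 125%/8⌋ = $14,626; SL = ⌊$59,807/2⌋ = $29,903 → take SL $29,903. Book value $63,704.
Year 8 (final): $63,704 − $33,800 = $29,904. Book value $33,800.

$47,684; $40,233; $33,947; $29,903; $29,903; $29,903; $29,903; $29,904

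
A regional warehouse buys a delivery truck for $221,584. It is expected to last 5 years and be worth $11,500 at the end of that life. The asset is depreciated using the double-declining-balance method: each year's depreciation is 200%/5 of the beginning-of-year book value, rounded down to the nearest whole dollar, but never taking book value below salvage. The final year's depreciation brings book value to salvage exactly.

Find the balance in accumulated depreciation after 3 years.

Depreciable base = $221,584 − $11,500 = $210,084.
Year 1: ⌊$221,584 × 200%/5⌋ = $88,633. Book value $132,951.
Year 2: ⌊$132,951 × 200%/5⌋ = $53,180. Book value $79,771.
Year 3: ⌊$79,771 × 200%/5⌋ = $31,908. Book value $47,863.
Accumulated through year 3 = $221,584 − $47,863 = $173,721.

$173,721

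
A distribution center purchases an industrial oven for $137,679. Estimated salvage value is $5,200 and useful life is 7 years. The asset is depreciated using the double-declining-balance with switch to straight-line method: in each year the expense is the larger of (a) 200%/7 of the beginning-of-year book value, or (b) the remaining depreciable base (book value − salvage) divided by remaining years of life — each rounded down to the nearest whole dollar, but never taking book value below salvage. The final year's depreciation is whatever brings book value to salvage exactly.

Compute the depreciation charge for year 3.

Depreciable base = $137,679 − $5,200 = $132,479.
Year 1: DB = ⌊$137,679 × 200%/7⌋ = $39,336; SL = ⌊$132,479/7⌋ = $18,925 → take DB $39,336. Book value $98,343.
Year 2: DB = ⌊$98,343 × 200%/7⌋ = $28,098; SL = ⌊$93,143/6⌋ = $15,523 → take DB $28,098. Book value $70,245.
Year 3: DB = ⌊$70,245 × 200%/7⌋ = $20,070; SL = ⌊$65,045/5⌋ = $13,009 → take DB $20,070. Book value $50,175.

$20,070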